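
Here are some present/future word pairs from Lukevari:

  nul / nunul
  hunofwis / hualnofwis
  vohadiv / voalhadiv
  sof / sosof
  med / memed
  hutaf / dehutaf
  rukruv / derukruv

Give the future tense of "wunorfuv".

sof and hutaf both end in -f yet inflect differently (sosof, dehutaf), so the final letter is not what conditions the rule; the number of vowels is.
"wunorfuv" has 3 vowels. The stems with 3 vowels (hunofwis → hualnofwis, vohadiv → voalhadiv) insert -al- after the first vowel.
The other patterns: stems with 1 vowel repeat the first consonant+vowel as a prefix; stems with 2 vowels add the prefix de-.
So wunorfuv → wualnorfuv.

wualnorfuv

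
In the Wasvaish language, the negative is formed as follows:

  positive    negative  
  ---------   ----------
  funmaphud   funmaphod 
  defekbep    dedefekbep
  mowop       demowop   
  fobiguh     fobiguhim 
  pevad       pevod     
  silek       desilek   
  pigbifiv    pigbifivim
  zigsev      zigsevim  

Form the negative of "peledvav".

fobiguh and funmaphud both have last vowel 'u' yet inflect differently (fobiguhim, funmaphod), so the last vowel is not what conditions the rule; the final letter is.
"peledvav" ends in -v. The stems ending in -v (zigsev → zigsevim, pigbifiv → pigbifivim) add -im.
So peledvav → peledvavim.

peledvavim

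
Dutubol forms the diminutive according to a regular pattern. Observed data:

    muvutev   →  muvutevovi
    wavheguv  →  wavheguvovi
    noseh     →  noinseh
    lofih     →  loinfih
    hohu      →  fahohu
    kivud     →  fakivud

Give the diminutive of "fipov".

"fipov" ends in -v. The stems ending in -v (muvutev → muvutevovi, wavheguv → wavheguvovi) add -ovi.
So fipov → fipovovi.

fipovovi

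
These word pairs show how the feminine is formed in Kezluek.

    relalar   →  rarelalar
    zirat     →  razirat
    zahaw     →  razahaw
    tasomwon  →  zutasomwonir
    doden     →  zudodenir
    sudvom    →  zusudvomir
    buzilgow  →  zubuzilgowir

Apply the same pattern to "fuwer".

zufuwerir

zahaw and buzilgow both end in -w yet inflect differently (razahaw, zubuzilgowir), so the final letter is not what conditions the rule; the last vowel is.
"fuwer" has last vowel 'e'. The one such stem in the data (doden → zudodenir) adds zu- … -ir around the stem, so the same rule applies.
The other pattern: stems whose last vowel is 'a' add the prefix ra-.
So fuwer → zufuwerir.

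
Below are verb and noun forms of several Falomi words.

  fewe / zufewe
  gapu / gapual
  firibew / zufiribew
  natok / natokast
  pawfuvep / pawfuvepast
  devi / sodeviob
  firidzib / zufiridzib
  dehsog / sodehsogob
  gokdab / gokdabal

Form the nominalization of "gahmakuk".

gahmakukal

gokdab and firidzib both end in -b yet inflect differently (gokdabal, zufiridzib), so the final letter is not what conditions the rule; the first letter is.
"gahmakuk" begins with g-. The stems beginning with g- (gokdab → gokdabal, gapu → gapual) add -al.
So gahmakuk → gahmakukal.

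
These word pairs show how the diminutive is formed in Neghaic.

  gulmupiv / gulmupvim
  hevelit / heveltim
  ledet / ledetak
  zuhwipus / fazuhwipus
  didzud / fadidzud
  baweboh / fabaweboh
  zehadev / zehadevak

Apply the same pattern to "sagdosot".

fasagdosot

hevelit and ledet both end in -t yet inflect differently (heveltim, ledetak), so the final letter is not what conditions the rule; the last vowel is.
"sagdosot" has last vowel 'o'. The one such stem in the data (baweboh → fabaweboh) adds the prefix fa-, so the same rule applies.
The other patterns: stems whose last vowel is 'i' delete the last vowel and add -im; stems whose last vowel is 'e' add -ak.
So sagdosot → fasagdosot.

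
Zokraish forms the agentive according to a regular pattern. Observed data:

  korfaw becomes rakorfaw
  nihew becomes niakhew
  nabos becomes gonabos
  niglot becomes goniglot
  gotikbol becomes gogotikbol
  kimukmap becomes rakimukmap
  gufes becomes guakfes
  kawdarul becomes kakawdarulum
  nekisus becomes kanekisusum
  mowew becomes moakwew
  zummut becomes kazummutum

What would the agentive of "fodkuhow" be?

gofodkuhow

"fodkuhow" has last vowel 'o'. The stems whose last vowel is 'o' (niglot → goniglot, gotikbol → gogotikbol, nabos → gonabos) add the prefix go-.
So fodkuhow → gofodkuhow.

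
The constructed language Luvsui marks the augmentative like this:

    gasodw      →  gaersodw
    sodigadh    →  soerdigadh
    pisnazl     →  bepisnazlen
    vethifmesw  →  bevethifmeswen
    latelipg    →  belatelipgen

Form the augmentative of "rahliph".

gasodw and vethifmesw both end in -w yet inflect differently (gaersodw, bevethifmeswen), so the final letter is not what conditions the rule; the second-to-last letter is.
"rahliph" has second-to-last letter 'p'. The one such stem in the data (latelipg → belatelipgen) adds be- … -en around the stem, so the same rule applies.
So rahliph → berahliphen.

berahliphen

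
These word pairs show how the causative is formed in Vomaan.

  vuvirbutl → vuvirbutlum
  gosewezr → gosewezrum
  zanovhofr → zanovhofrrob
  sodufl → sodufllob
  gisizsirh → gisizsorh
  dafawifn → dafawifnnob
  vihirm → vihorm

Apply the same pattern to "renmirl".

sodufl and vuvirbutl both end in -l yet inflect differently (sodufllob, vuvirbutlum), so the final letter is not what conditions the rule; the second-to-last letter is.
"renmirl" has second-to-last letter 'r'. The stems whose second-to-last letter is 'r' (vihirm → vihorm, gisizsirh → gisizsorh) change the last vowel to 'o'.
The other patterns: stems whose second-to-last letter is 'f' double the final consonant and add -ob; stems whose second-to-last letter is 't' or 'z' add -um.
So renmirl → renmorl.

renmorl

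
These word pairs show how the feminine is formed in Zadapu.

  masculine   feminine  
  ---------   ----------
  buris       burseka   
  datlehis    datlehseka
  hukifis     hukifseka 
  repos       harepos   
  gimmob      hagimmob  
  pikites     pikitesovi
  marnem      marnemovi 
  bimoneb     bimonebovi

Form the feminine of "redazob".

haredazob

buris and repos both end in -s yet inflect differently (burseka, harepos), so the final letter is not what conditions the rule; the last vowel is.
"redazob" has last vowel 'o'. The stems whose last vowel is 'o' (repos → harepos, gimmob → hagimmob) add the prefix ha-.
So redazob → haredazob.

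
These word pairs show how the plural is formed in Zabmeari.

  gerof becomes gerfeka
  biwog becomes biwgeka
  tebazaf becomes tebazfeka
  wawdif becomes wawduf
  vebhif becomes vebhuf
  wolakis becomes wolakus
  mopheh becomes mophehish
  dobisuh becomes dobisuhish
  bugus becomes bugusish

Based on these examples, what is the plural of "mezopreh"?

"mezopreh" has last vowel 'e'. The one such stem in the data (mopheh → mophehish) adds -ish, so the same rule applies.
So mezopreh → mezoprehish.

mezoprehish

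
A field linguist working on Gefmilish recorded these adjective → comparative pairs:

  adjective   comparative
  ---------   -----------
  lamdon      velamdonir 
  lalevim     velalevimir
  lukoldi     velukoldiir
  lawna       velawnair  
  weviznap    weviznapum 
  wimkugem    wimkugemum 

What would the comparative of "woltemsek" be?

lalevim and wimkugem both end in -m yet inflect differently (velalevimir, wimkugemum), so the final letter is not what conditions the rule; the first letter is.
"woltemsek" begins with w-. The stems beginning with w- (weviznap → weviznapum, wimkugem → wimkugemum) add -um.
So woltemsek → woltemsekum.

woltemsekum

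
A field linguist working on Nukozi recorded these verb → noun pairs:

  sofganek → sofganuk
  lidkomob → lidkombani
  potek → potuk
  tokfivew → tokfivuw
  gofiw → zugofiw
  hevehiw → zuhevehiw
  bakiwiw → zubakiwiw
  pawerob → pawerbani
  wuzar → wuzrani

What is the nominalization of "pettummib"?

bakiwiw and tokfivew both end in -w yet inflect differently (zubakiwiw, tokfivuw), so the final letter is not what conditions the rule; the last vowel is.
"pettummib" has last vowel 'i'. The stems whose last vowel is 'i' (bakiwiw → zubakiwiw, hevehiw → zuhevehiw, gofiw → zugofiw) add the prefix zu-.
So pettummib → zupettummib.

zupettummib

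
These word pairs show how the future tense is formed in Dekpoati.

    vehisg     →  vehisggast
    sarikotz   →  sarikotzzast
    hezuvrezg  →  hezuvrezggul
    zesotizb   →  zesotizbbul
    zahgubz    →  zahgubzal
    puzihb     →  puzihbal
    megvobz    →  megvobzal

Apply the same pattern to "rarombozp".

vehisg and hezuvrezg both end in -g yet inflect differently (vehisggast, hezuvrezggul), so the final letter is not what conditions the rule; the second-to-last letter is.
"rarombozp" has second-to-last letter 'z'. The stems whose second-to-last letter is 'z' (hezuvrezg → hezuvrezggul, zesotizb → zesotizbbul) double the final consonant and add -ul.
So rarombozp → rarombozppul.

rarombozppul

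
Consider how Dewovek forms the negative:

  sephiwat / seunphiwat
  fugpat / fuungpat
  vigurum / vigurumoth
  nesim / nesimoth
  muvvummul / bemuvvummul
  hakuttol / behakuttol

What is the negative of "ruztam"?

vigurum and muvvummul both have last vowel 'u' yet inflect differently (vigurumoth, bemuvvummul), so the last vowel is not what conditions the rule; the final letter is.
"ruztam" ends in -m. The stems ending in -m (vigurum → vigurumoth, nesim → nesimoth) add -oth.
The other patterns: stems ending in -t insert -un- after the first vowel; stems ending in -l add the prefix be-.
So ruztam → ruztamoth.

ruztamoth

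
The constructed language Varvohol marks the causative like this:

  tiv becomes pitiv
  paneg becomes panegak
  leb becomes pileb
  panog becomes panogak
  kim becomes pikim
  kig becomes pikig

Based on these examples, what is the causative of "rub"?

pirub

"rub" has 1 vowel. The stems with 1 vowel (tiv → pitiv, leb → pileb, kim → pikim) add the prefix pi-.
The other pattern: stems with 2 vowels add -ak.
So rub → pirub.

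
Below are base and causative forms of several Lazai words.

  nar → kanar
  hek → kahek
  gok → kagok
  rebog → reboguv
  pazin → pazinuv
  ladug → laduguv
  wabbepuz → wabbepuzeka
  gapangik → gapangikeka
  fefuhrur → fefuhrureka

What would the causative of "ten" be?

hek and gapangik both end in -k yet inflect differently (kahek, gapangikeka), so the final letter is not what conditions the rule; the number of vowels is.
"ten" has 1 vowel. The stems with 1 vowel (nar → kanar, hek → kahek, gok → kagok) add the prefix ka-.
The other patterns: stems with 2 vowels add -uv; stems with 3 vowels add -eka.
So ten → katen.

katen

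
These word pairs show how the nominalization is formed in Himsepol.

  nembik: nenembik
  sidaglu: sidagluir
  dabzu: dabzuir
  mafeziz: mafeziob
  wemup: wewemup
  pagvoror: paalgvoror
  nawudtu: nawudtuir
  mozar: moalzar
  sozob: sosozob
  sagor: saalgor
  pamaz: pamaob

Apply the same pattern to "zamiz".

"zamiz" ends in -z. The stems ending in -z (pamaz → pamaob, mafeziz → mafeziob) drop the final letter and add -ob.
The other patterns: stems ending in -r insert -al- after the first vowel; stems ending in -u add -ir; stems ending in -b, -k or -p repeat the first consonant+vowel as a prefix.
So zamiz → zamiob.

zamiob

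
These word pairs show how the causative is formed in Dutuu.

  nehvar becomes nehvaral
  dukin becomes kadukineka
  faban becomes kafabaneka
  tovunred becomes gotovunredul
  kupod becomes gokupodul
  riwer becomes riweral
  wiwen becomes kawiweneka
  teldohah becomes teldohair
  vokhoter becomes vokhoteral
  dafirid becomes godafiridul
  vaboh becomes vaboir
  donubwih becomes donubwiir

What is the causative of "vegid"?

govegidul

donubwih and dafirid both have last vowel 'i' yet inflect differently (donubwiir, godafiridul), so the last vowel is not what conditions the rule; the final letter is.
"vegid" ends in -d. The stems ending in -d (dafirid → godafiridul, tovunred → gotovunredul, kupod → gokupodul) add go- … -ul around the stem.
So vegid → govegidul.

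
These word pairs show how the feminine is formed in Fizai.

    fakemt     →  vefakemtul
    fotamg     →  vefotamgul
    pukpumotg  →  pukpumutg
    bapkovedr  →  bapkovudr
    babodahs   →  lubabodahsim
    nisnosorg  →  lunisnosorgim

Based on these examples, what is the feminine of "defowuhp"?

ludefowuhpim

"defowuhp" has second-to-last letter 'h'. The one such stem in the data (babodahs → lubabodahsim) adds lu- … -im around the stem, so the same rule applies.
The other patterns: stems whose second-to-last letter is 'm' add ve- … -ul around the stem; stems whose second-to-last letter is 'd' or 't' change the last vowel to 'u'.
So defowuhp → ludefowuhpim.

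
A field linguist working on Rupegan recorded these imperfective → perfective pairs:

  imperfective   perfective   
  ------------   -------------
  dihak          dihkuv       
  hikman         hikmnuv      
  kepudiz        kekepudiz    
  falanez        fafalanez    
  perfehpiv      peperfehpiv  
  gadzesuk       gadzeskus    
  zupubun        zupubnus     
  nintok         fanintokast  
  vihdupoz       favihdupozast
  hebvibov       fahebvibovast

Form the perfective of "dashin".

dihak and gadzesuk both end in -k yet inflect differently (dihkuv, gadzeskus), so the final letter is not what conditions the rule; the last vowel is.
"dashin" has last vowel 'i'. The stems whose last vowel is 'i' (kepudiz → kekepudiz, perfehpiv → peperfehpiv) repeat the first consonant+vowel as a prefix.
So dashin → dadashin.

dadashin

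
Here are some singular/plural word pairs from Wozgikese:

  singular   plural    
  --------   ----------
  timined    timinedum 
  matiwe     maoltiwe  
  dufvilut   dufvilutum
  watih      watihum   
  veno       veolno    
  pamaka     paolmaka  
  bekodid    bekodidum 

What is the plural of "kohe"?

"kohe" ends in a vowel. The stems ending in a vowel (veno → veolno, matiwe → maoltiwe, pamaka → paolmaka) insert -ol- after the first vowel.
The other pattern: stems ending in a consonant add -um.
So kohe → koolhe.

koolhe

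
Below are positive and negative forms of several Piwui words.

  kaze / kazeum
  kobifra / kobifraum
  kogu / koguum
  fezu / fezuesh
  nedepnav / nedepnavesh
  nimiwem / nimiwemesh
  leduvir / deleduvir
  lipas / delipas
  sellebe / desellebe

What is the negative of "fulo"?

kogu and fezu both end in -u yet inflect differently (koguum, fezuesh), so the final letter is not what conditions the rule; the first letter is.
"fulo" begins with f-. The one such stem in the data (fezu → fezuesh) adds -esh, so the same rule applies.
So fulo → fuloesh.

fuloesh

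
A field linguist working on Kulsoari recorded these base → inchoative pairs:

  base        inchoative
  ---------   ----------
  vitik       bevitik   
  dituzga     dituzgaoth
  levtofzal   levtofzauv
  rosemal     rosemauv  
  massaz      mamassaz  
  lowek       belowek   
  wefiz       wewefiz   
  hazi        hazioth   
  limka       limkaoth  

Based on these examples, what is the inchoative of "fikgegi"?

vitik and wefiz both have last vowel 'i' yet inflect differently (bevitik, wewefiz), so the last vowel is not what conditions the rule; the final letter is.
"fikgegi" ends in -i. The one such stem in the data (hazi → hazioth) adds -oth, so the same rule applies.
So fikgegi → fikgegioth.

fikgegioth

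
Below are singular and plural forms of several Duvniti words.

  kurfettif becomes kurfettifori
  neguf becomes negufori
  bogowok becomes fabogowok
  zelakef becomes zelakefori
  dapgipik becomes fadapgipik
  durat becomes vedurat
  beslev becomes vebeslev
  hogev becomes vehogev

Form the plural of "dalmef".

dalmefori

"dalmef" ends in -f. The stems ending in -f (kurfettif → kurfettifori, neguf → negufori, zelakef → zelakefori) add -ori.
The other patterns: stems ending in -t or -v add the prefix ve-; stems ending in -k add the prefix fa-.
So dalmef → dalmefori.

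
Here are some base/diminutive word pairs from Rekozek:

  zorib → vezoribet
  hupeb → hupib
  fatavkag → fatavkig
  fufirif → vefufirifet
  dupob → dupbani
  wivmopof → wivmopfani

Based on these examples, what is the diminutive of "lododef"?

"lododef" has last vowel 'e'. The one such stem in the data (hupeb → hupib) changes the last vowel to 'i' (as does fatavkag), so the same rule applies.
The other patterns: stems whose last vowel is 'o' delete the last vowel and add -ani; stems whose last vowel is 'i' add ve- … -et around the stem.
So lododef → lododif.

lododif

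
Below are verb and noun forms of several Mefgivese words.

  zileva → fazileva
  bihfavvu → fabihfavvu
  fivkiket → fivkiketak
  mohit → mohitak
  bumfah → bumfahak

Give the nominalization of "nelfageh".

zileva and bumfah both have last vowel 'a' yet inflect differently (fazileva, bumfahak), so the last vowel is not what conditions the rule; whether the stem ends in a vowel or a consonant is.
"nelfageh" ends in a consonant. The stems ending in a consonant (fivkiket → fivkiketak, mohit → mohitak, bumfah → bumfahak) add -ak.
The other pattern: stems ending in a vowel add the prefix fa-.
So nelfageh → nelfagehak.

nelfagehak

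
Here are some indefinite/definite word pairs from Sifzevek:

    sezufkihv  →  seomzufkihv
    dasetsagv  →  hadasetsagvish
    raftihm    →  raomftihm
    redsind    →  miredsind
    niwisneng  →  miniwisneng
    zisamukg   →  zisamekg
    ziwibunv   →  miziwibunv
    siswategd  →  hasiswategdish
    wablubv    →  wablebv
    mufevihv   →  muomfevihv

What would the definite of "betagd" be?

sezufkihv and dasetsagv both end in -v yet inflect differently (seomzufkihv, hadasetsagvish), so the final letter is not what conditions the rule; the second-to-last letter is.
"betagd" has second-to-last letter 'g'. The stems whose second-to-last letter is 'g' (siswategd → hasiswategdish, dasetsagv → hadasetsagvish) add ha- … -ish around the stem.
The other patterns: stems whose second-to-last letter is 'h' insert -om- after the first vowel; stems whose second-to-last letter is 'n' add the prefix mi-; stems whose second-to-last letter is 'b' or 'k' change the last vowel to 'e'.
So betagd → habetagdish.

habetagdish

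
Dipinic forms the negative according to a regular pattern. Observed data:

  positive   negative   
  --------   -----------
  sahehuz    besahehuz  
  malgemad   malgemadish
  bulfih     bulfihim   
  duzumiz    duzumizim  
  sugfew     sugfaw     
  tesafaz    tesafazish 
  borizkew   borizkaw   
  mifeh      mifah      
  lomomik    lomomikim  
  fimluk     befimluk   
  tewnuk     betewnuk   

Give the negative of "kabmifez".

kabmifaz

tesafaz and sahehuz both end in -z yet inflect differently (tesafazish, besahehuz), so the final letter is not what conditions the rule; the last vowel is.
"kabmifez" has last vowel 'e'. The stems whose last vowel is 'e' (borizkew → borizkaw, sugfew → sugfaw, mifeh → mifah) change the last vowel to 'a'.
So kabmifez → kabmifaz.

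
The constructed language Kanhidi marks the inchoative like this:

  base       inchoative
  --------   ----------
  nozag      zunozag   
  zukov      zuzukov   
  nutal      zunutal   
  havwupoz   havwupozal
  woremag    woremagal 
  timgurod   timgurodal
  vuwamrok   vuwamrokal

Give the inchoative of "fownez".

nozag and woremag both end in -g yet inflect differently (zunozag, woremagal), so the final letter is not what conditions the rule; the number of vowels is.
"fownez" has 2 vowels. The stems with 2 vowels (nozag → zunozag, zukov → zuzukov, nutal → zunutal) add the prefix zu-.
The other pattern: stems with 3 vowels add -al.
So fownez → zufownez.

zufownez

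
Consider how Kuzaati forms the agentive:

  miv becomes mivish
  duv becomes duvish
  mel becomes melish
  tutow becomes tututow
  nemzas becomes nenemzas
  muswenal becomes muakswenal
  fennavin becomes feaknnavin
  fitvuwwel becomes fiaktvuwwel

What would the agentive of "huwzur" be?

huhuwzur

mel and muswenal both end in -l yet inflect differently (melish, muakswenal), so the final letter is not what conditions the rule; the number of vowels is.
"huwzur" has 2 vowels. The stems with 2 vowels (tutow → tututow, nemzas → nenemzas) repeat the first consonant+vowel as a prefix.
The other patterns: stems with 1 vowel add -ish; stems with 3 vowels insert -ak- after the first vowel.
So huwzur → huhuwzur.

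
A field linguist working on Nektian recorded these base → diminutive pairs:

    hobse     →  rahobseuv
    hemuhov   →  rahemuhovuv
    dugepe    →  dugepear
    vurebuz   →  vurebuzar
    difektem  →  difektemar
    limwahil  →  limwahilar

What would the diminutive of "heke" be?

"heke" begins with h-. The stems beginning with h- (hobse → rahobseuv, hemuhov → rahemuhovuv) add ra- … -uv around the stem.
The other pattern: stems beginning with d-, l- or v- add -ar.
So heke → rahekeuv.

rahekeuv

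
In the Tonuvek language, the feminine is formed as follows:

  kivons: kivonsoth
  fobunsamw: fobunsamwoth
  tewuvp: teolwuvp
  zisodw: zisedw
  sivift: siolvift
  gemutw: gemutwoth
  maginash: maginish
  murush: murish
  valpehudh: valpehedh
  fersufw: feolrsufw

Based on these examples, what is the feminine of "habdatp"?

zisodw and fersufw both end in -w yet inflect differently (zisedw, feolrsufw), so the final letter is not what conditions the rule; the second-to-last letter is.
"habdatp" has second-to-last letter 't'. The one such stem in the data (gemutw → gemutwoth) adds -oth, so the same rule applies.
The other patterns: stems whose second-to-last letter is 'd' change the last vowel to 'e'; stems whose second-to-last letter is 'f' or 'v' insert -ol- after the first vowel; stems whose second-to-last letter is 's' change the last vowel to 'i'.
So habdatp → habdatpoth.

habdatpoth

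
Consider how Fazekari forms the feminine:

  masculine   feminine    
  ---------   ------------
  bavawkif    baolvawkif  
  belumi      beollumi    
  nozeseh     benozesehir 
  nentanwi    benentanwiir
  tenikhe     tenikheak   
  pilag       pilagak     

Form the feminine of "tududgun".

tududgunak

belumi and nentanwi both end in -i yet inflect differently (beollumi, benentanwiir), so the final letter is not what conditions the rule; the first letter is.
"tududgun" begins with t-. The one such stem in the data (tenikhe → tenikheak) adds -ak, so the same rule applies.
The other patterns: stems beginning with b- insert -ol- after the first vowel; stems beginning with n- add be- … -ir around the stem.
So tududgun → tududgunak.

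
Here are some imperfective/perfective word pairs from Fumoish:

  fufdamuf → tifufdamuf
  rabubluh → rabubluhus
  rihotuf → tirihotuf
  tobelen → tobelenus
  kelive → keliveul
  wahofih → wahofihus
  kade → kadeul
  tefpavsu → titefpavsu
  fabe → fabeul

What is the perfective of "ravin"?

"ravin" ends in -n. The one such stem in the data (tobelen → tobelenus) adds -us, so the same rule applies.
The other patterns: stems ending in -f or -u add the prefix ti-; stems ending in -e add -ul.
So ravin → ravinus.

ravinus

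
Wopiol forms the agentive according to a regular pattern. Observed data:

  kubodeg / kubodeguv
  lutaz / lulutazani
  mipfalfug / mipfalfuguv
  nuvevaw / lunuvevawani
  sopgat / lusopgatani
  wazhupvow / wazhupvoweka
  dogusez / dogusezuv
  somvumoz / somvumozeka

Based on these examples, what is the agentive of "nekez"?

somvumoz and lutaz both end in -z yet inflect differently (somvumozeka, lulutazani), so the final letter is not what conditions the rule; the last vowel is.
"nekez" has last vowel 'e'. The stems whose last vowel is 'e' (kubodeg → kubodeguv, dogusez → dogusezuv) add -uv.
So nekez → nekezuv.

nekezuv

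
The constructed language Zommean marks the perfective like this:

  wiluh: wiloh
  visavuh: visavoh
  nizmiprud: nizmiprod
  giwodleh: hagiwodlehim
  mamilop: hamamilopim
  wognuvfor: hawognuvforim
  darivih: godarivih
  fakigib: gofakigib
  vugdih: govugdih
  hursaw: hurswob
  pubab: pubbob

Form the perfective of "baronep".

wiluh and giwodleh both end in -h yet inflect differently (wiloh, hagiwodlehim), so the final letter is not what conditions the rule; the last vowel is.
"baronep" has last vowel 'e'. The one such stem in the data (giwodleh → hagiwodlehim) adds ha- … -im around the stem, so the same rule applies.
So baronep → habaronepim.

habaronepim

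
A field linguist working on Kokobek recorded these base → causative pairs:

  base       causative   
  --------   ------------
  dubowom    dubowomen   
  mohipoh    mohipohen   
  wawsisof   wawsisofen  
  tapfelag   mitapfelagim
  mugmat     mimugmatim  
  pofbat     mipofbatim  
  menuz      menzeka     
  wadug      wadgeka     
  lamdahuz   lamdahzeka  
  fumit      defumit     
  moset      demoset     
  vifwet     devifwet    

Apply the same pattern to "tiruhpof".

"tiruhpof" has last vowel 'o'. The stems whose last vowel is 'o' (dubowom → dubowomen, mohipoh → mohipohen, wawsisof → wawsisofen) add -en.
The other patterns: stems whose last vowel is 'a' add mi- … -im around the stem; stems whose last vowel is 'u' delete the last vowel and add -eka; stems whose last vowel is 'e' or 'i' add the prefix de-.
So tiruhpof → tiruhpofen.

tiruhpofen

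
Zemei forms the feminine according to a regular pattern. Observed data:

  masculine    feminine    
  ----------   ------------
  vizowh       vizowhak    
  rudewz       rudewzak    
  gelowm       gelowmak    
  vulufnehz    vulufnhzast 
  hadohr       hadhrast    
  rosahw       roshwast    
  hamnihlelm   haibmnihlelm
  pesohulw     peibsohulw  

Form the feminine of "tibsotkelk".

tiibbsotkelk

"tibsotkelk" has second-to-last letter 'l'. The stems whose second-to-last letter is 'l' (hamnihlelm → haibmnihlelm, pesohulw → peibsohulw) insert -ib- after the first vowel.
The other patterns: stems whose second-to-last letter is 'w' add -ak; stems whose second-to-last letter is 'h' delete the last vowel and add -ast.
So tibsotkelk → tiibbsotkelk.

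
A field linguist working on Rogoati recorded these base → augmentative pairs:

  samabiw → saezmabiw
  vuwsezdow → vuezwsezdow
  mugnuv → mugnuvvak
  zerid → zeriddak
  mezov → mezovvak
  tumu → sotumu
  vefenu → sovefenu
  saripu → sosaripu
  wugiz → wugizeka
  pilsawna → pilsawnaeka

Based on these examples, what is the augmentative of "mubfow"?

"mubfow" ends in -w. The stems ending in -w (samabiw → saezmabiw, vuwsezdow → vuezwsezdow) insert -ez- after the first vowel.
So mubfow → muezbfow.

muezbfow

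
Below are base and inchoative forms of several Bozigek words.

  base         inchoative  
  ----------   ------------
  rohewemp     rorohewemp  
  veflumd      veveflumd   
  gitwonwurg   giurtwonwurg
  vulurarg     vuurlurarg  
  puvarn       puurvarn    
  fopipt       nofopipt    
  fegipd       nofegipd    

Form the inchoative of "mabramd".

mamabramd

veflumd and fegipd both end in -d yet inflect differently (veveflumd, nofegipd), so the final letter is not what conditions the rule; the second-to-last letter is.
"mabramd" has second-to-last letter 'm'. The stems whose second-to-last letter is 'm' (rohewemp → rorohewemp, veflumd → veveflumd) repeat the first consonant+vowel as a prefix.
The other patterns: stems whose second-to-last letter is 'r' insert -ur- after the first vowel; stems whose second-to-last letter is 'p' add the prefix no-.
So mabramd → mamabramd.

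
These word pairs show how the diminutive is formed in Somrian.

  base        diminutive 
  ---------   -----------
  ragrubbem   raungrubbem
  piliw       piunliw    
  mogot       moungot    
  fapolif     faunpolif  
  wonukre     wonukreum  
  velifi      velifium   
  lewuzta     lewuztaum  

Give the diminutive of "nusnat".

"nusnat" ends in a consonant. The stems ending in a consonant (ragrubbem → raungrubbem, piliw → piunliw, mogot → moungot) insert -un- after the first vowel.
So nusnat → nuunsnat.

nuunsnat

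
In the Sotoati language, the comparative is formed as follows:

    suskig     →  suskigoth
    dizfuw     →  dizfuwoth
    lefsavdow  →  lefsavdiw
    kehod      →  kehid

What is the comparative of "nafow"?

lefsavdow and dizfuw both end in -w yet inflect differently (lefsavdiw, dizfuwoth), so the final letter is not what conditions the rule; the last vowel is.
"nafow" has last vowel 'o'. The stems whose last vowel is 'o' (lefsavdow → lefsavdiw, kehod → kehid) change the last vowel to 'i'.
The other pattern: stems whose last vowel is 'i' or 'u' add -oth.
So nafow → nafiw.

nafiw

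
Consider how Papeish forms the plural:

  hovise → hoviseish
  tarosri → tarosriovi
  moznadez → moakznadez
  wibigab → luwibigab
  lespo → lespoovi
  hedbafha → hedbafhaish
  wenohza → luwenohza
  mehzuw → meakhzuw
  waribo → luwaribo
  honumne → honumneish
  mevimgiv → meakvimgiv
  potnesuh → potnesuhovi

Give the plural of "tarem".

"tarem" begins with t-. The one such stem in the data (tarosri → tarosriovi) adds -ovi, so the same rule applies.
So tarem → taremovi.

taremovi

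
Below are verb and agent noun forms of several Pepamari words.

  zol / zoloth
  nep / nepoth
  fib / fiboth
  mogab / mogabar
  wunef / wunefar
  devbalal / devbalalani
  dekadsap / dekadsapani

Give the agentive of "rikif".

fib and mogab both end in -b yet inflect differently (fiboth, mogabar), so the final letter is not what conditions the rule; the number of vowels is.
"rikif" has 2 vowels. The stems with 2 vowels (mogab → mogabar, wunef → wunefar) add -ar.
The other patterns: stems with 1 vowel add -oth; stems with 3 vowels add -ani.
So rikif → rikifar.

rikifar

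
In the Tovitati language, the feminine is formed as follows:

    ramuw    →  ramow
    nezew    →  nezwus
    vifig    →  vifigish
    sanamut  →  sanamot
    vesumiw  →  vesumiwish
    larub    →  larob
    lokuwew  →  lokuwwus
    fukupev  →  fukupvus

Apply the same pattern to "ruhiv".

ruhivish

ramuw and nezew both end in -w yet inflect differently (ramow, nezwus), so the final letter is not what conditions the rule; the last vowel is.
"ruhiv" has last vowel 'i'. The stems whose last vowel is 'i' (vifig → vifigish, vesumiw → vesumiwish) add -ish.
The other patterns: stems whose last vowel is 'u' change the last vowel to 'o'; stems whose last vowel is 'e' delete the last vowel and add -us.
So ruhiv → ruhivish.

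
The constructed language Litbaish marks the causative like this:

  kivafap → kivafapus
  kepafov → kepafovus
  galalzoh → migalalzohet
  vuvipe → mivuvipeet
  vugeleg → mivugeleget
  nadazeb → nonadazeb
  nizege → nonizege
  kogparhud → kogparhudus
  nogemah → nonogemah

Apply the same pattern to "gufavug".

migufavuget

nizege and vuvipe both end in -e yet inflect differently (nonizege, mivuvipeet), so the final letter is not what conditions the rule; the first letter is.
"gufavug" begins with g-. The one such stem in the data (galalzoh → migalalzohet) adds mi- … -et around the stem, so the same rule applies.
The other patterns: stems beginning with k- add -us; stems beginning with n- add the prefix no-.
So gufavug → migufavuget.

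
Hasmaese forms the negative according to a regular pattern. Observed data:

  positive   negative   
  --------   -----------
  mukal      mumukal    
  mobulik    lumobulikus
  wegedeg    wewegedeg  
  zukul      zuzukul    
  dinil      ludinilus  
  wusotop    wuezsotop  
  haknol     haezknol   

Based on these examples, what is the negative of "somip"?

haknol and dinil both end in -l yet inflect differently (haezknol, ludinilus), so the final letter is not what conditions the rule; the last vowel is.
"somip" has last vowel 'i'. The stems whose last vowel is 'i' (dinil → ludinilus, mobulik → lumobulikus) add lu- … -us around the stem.
The other patterns: stems whose last vowel is 'o' insert -ez- after the first vowel; stems whose last vowel is 'a', 'e' or 'u' repeat the first consonant+vowel as a prefix.
So somip → lusomipus.

lusomipus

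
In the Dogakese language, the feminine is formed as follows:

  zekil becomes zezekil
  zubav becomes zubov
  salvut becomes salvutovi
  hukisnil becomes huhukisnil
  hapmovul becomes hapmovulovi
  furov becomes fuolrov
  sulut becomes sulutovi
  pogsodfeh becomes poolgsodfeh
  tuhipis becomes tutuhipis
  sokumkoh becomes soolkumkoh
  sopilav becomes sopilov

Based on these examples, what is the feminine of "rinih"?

zekil and hapmovul both end in -l yet inflect differently (zezekil, hapmovulovi), so the final letter is not what conditions the rule; the last vowel is.
"rinih" has last vowel 'i'. The stems whose last vowel is 'i' (tuhipis → tutuhipis, zekil → zezekil, hukisnil → huhukisnil) repeat the first consonant+vowel as a prefix.
The other patterns: stems whose last vowel is 'u' add -ovi; stems whose last vowel is 'a' change the last vowel to 'o'; stems whose last vowel is 'e' or 'o' insert -ol- after the first vowel.
So rinih → ririnih.

ririnih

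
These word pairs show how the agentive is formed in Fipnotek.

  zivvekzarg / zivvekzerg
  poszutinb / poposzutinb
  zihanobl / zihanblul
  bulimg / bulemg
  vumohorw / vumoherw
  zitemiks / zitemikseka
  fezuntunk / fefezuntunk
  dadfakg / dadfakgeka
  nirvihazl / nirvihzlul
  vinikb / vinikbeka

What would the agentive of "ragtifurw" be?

ragtiferw

poszutinb and vinikb both end in -b yet inflect differently (poposzutinb, vinikbeka), so the final letter is not what conditions the rule; the second-to-last letter is.
"ragtifurw" has second-to-last letter 'r'. The stems whose second-to-last letter is 'r' (zivvekzarg → zivvekzerg, vumohorw → vumoherw) change the last vowel to 'e'.
So ragtifurw → ragtiferw.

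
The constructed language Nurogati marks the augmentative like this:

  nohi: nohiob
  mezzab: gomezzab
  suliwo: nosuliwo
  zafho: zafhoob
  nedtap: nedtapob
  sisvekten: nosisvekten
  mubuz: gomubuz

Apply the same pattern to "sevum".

zafho and suliwo both end in -o yet inflect differently (zafhoob, nosuliwo), so the final letter is not what conditions the rule; the first letter is.
"sevum" begins with s-. The stems beginning with s- (suliwo → nosuliwo, sisvekten → nosisvekten) add the prefix no-.
The other patterns: stems beginning with m- add the prefix go-; stems beginning with n- or z- add -ob.
So sevum → nosevum.

nosevum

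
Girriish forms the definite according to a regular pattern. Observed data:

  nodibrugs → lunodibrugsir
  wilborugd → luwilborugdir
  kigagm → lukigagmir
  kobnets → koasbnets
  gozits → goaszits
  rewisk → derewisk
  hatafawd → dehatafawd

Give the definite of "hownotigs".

luhownotigsir

nodibrugs and kobnets both end in -s yet inflect differently (lunodibrugsir, koasbnets), so the final letter is not what conditions the rule; the second-to-last letter is.
"hownotigs" has second-to-last letter 'g'. The stems whose second-to-last letter is 'g' (nodibrugs → lunodibrugsir, wilborugd → luwilborugdir, kigagm → lukigagmir) add lu- … -ir around the stem.
The other patterns: stems whose second-to-last letter is 't' insert -as- after the first vowel; stems whose second-to-last letter is 's' or 'w' add the prefix de-.
So hownotigs → luhownotigsir.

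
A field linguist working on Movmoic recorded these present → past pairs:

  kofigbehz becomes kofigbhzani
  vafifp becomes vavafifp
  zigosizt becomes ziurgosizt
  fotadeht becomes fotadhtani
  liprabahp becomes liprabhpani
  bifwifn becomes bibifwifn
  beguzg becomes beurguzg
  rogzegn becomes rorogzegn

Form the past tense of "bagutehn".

"bagutehn" has second-to-last letter 'h'. The stems whose second-to-last letter is 'h' (kofigbehz → kofigbhzani, fotadeht → fotadhtani, liprabahp → liprabhpani) delete the last vowel and add -ani.
So bagutehn → baguthnani.

baguthnani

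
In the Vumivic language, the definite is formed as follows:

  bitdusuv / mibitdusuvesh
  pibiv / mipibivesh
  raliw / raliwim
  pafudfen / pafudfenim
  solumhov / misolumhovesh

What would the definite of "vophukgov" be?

mivophukgovesh

"vophukgov" ends in -v. The stems ending in -v (pibiv → mipibivesh, solumhov → misolumhovesh, bitdusuv → mibitdusuvesh) add mi- … -esh around the stem.
The other pattern: stems ending in -n or -w add -im.
So vophukgov → mivophukgovesh.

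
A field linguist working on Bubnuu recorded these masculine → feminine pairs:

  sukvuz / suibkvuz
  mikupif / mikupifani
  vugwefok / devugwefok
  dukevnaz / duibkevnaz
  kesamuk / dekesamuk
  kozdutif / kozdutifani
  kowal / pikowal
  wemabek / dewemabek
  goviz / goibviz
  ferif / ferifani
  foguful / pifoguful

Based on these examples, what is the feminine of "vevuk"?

devevuk

goviz and kozdutif both have last vowel 'i' yet inflect differently (goibviz, kozdutifani), so the last vowel is not what conditions the rule; the final letter is.
"vevuk" ends in -k. The stems ending in -k (wemabek → dewemabek, vugwefok → devugwefok, kesamuk → dekesamuk) add the prefix de-.
The other patterns: stems ending in -z insert -ib- after the first vowel; stems ending in -f add -ani; stems ending in -l add the prefix pi-.
So vevuk → devevuk.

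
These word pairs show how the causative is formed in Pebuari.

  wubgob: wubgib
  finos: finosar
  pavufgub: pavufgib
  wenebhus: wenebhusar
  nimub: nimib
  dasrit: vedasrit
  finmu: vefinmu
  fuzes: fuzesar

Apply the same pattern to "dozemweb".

dozemwib

finos and wubgob both have last vowel 'o' yet inflect differently (finosar, wubgib), so the last vowel is not what conditions the rule; the final letter is.
"dozemweb" ends in -b. The stems ending in -b (wubgob → wubgib, nimub → nimib, pavufgub → pavufgib) change the last vowel to 'i'.
The other patterns: stems ending in -s add -ar; stems ending in -t or -u add the prefix ve-.
So dozemweb → dozemwib.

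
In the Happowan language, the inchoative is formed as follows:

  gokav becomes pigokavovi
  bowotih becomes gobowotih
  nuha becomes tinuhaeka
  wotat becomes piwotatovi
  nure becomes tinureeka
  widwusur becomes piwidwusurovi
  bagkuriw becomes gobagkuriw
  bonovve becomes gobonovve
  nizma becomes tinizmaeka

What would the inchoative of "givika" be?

nure and bonovve both end in -e yet inflect differently (tinureeka, gobonovve), so the final letter is not what conditions the rule; the first letter is.
"givika" begins with g-. The one such stem in the data (gokav → pigokavovi) adds pi- … -ovi around the stem, so the same rule applies.
So givika → pigivikaovi.

pigivikaovi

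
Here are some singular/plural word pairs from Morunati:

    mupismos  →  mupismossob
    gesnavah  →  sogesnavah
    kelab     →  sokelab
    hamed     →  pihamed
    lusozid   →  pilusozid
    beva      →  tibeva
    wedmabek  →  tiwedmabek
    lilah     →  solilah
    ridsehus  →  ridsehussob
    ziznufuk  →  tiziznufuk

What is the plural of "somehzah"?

"somehzah" ends in -h. The stems ending in -h (lilah → solilah, gesnavah → sogesnavah) add the prefix so-.
The other patterns: stems ending in -d add the prefix pi-; stems ending in -s double the final consonant and add -ob; stems ending in -a or -k add the prefix ti-.
So somehzah → sosomehzah.

sosomehzah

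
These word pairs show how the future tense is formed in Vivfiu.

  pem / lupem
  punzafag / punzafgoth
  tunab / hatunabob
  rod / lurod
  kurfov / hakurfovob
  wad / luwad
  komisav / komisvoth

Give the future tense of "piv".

lupiv

kurfov and komisav both end in -v yet inflect differently (hakurfovob, komisvoth), so the final letter is not what conditions the rule; the number of vowels is.
"piv" has 1 vowel. The stems with 1 vowel (wad → luwad, pem → lupem, rod → lurod) add the prefix lu-.
The other patterns: stems with 2 vowels add ha- … -ob around the stem; stems with 3 vowels delete the last vowel and add -oth.
So piv → lupiv.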